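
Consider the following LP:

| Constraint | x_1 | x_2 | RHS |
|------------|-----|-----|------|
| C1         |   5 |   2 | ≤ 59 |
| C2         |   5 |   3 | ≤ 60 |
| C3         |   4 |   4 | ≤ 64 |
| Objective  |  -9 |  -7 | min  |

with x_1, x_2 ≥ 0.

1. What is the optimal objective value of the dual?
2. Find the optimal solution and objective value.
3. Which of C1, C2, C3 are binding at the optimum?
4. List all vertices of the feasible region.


1. -124
2. x_1 = 6, x_2 = 10, z = -124
3. C2, C3
4. (0, 0), (11.8, 0), (11.4, 1), (6, 10), (0, 16)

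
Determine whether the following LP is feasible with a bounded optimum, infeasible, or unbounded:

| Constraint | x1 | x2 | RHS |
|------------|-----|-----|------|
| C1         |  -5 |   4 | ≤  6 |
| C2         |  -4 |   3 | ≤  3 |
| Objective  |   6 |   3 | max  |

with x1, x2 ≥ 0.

Unbounded (objective can increase without bound)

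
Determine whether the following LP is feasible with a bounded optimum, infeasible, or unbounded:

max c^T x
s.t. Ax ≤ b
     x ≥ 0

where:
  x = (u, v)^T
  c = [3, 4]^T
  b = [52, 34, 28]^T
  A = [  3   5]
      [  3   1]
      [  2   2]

Feasible with a bounded optimal solution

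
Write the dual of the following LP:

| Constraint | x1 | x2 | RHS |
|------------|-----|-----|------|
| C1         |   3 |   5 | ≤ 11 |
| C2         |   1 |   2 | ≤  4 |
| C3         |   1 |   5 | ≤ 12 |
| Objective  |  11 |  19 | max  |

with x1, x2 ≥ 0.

Primal max cᵀx s.t. Ax ≤ b, x ≥ 0  →  Dual min bᵀy s.t. Aᵀy ≥ c, y ≥ 0.

Minimize: z = 11y1 + 4y2 + 12y3

Subject to:
  3y1 + y2 + y3 ≥ 11
  5y1 + 2y2 + 5y3 ≥ 19
  y1, y2, y3 ≥ 0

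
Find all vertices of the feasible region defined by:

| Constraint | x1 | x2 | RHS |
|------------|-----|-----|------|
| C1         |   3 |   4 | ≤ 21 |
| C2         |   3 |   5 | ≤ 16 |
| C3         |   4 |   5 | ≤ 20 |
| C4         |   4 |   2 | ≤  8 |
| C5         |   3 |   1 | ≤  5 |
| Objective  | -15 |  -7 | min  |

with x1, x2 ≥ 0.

(0, 0), (1.667, 0), (1, 2), (0.5714, 2.857), (0, 3.2)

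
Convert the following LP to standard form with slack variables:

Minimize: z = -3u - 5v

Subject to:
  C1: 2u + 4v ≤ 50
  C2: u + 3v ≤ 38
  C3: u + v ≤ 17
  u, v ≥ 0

min z = -3u - 5v

s.t.
  2u + 4v + s1 = 50
  u + 3v + s2 = 38
  u + v + s3 = 17
  u, v, s1, s2, s3 ≥ 0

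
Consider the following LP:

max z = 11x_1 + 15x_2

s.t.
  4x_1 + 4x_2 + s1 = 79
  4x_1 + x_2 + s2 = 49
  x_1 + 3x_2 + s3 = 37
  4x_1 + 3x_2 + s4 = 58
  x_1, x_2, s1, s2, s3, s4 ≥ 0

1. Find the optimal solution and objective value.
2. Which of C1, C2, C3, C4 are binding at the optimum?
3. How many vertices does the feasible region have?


1. x_1 = 7, x_2 = 10, z = 227
2. C3, C4
3. 5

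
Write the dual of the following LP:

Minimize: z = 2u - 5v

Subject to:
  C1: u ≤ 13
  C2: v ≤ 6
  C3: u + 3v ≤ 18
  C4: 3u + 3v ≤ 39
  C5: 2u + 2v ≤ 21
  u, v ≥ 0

Primal min cᵀx s.t. Ax ≤ b, x ≥ 0  →  Dual max −bᵀy s.t. Aᵀy ≥ −c, y ≥ 0.

Maximize: z = -13y1 - 6y2 - 18y3 - 39y4 - 21y5

Subject to:
  y1 + y3 + 3y4 + 2y5 ≥ -2
  y2 + 3y3 + 3y4 + 2y5 ≥ 5
  y1, y2, y3, y4, y5 ≥ 0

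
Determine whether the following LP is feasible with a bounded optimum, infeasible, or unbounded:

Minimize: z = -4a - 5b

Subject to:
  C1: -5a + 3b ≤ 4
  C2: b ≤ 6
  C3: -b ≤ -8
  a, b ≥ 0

Infeasible (no feasible solution exists)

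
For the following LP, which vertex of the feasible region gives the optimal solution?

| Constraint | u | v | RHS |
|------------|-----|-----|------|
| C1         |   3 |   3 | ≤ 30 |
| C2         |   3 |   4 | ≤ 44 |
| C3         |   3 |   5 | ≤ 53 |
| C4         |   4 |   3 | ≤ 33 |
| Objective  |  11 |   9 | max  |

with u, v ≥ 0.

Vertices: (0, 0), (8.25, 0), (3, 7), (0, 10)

Evaluate the objective at each vertex of the feasible region:
  z(0, 0) = 0
  z(8.25, 0) = 90.75
  z(3, 7) = 96  ←
  z(0, 10) = 90
The maximum is at u = 3, v = 7.

(3, 7)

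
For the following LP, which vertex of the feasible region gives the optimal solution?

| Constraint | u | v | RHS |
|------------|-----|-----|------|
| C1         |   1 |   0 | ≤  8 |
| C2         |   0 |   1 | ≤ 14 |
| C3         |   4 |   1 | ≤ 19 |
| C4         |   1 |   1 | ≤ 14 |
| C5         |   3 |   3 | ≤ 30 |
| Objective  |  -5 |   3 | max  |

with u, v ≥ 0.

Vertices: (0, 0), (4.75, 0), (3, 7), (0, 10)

Evaluate the objective at each vertex of the feasible region:
  z(0, 0) = 0
  z(4.75, 0) = -23.75
  z(3, 7) = 6
  z(0, 10) = 30  ←
The maximum is at u = 0, v = 10.

(0, 10)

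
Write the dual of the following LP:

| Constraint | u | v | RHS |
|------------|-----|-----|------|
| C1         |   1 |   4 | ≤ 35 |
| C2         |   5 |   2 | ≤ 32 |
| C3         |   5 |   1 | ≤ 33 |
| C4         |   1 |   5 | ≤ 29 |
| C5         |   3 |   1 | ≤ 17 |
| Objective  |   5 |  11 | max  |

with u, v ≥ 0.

Primal max cᵀx s.t. Ax ≤ b, x ≥ 0  →  Dual min bᵀy s.t. Aᵀy ≥ c, y ≥ 0.

Minimize: z = 35y1 + 32y2 + 33y3 + 29y4 + 17y5

Subject to:
  y1 + 5y2 + 5y3 + y4 + 3y5 ≥ 5
  4y1 + 2y2 + y3 + 5y4 + y5 ≥ 11
  y1, y2, y3, y4, y5 ≥ 0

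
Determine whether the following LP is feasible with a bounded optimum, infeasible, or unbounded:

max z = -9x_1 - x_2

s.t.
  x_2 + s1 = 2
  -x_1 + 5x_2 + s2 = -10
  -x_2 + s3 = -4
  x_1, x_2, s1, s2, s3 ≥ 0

Infeasible (no feasible solution exists)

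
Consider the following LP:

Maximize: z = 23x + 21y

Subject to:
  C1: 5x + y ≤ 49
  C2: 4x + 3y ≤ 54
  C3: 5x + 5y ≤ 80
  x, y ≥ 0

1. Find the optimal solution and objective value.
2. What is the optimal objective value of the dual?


1. x = 6, y = 10, z = 348
2. 348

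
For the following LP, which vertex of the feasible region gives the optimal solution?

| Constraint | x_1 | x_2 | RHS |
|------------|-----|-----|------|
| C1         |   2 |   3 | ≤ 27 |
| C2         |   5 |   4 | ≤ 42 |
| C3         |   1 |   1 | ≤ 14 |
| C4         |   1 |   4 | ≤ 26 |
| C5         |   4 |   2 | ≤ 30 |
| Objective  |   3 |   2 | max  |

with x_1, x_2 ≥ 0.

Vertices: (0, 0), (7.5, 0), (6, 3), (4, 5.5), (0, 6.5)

Evaluate the objective at each vertex of the feasible region:
  z(0, 0) = 0
  z(7.5, 0) = 22.5
  z(6, 3) = 24  ←
  z(4, 5.5) = 23
  z(0, 6.5) = 13
The maximum is at x_1 = 6, x_2 = 3.

(6, 3)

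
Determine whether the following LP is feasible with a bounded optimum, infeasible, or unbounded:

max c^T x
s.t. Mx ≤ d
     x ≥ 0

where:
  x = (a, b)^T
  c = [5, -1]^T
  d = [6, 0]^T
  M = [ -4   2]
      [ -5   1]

Unbounded (objective can increase without bound)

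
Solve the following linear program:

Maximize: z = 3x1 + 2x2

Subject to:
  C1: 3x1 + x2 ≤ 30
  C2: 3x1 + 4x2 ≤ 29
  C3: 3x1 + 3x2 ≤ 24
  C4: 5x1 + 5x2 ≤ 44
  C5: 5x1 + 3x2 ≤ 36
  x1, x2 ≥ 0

Evaluate the objective at each vertex of the feasible region:
  z(0, 0) = 0
  z(7.2, 0) = 21.6
  z(6, 2) = 22  ←
  z(3, 5) = 19
  z(0, 7.25) = 14.5
The maximum is at x1 = 6, x2 = 2.

x1 = 6, x2 = 2, z = 22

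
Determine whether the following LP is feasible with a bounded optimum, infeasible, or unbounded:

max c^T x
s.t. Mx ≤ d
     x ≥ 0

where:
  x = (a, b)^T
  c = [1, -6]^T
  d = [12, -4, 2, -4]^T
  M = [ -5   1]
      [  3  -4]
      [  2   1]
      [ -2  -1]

Infeasible (no feasible solution exists)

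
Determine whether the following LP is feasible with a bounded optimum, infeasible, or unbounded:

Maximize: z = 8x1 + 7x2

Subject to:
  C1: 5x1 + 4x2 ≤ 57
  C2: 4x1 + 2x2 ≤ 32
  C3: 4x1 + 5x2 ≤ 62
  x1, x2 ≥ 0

Feasible with a bounded optimal solution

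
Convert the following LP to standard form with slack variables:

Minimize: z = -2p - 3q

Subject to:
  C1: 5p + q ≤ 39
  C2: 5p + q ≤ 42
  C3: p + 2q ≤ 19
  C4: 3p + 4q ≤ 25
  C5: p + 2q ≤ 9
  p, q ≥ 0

min z = -2p - 3q

s.t.
  5p + q + s1 = 39
  5p + q + s2 = 42
  p + 2q + s3 = 19
  3p + 4q + s4 = 25
  p + 2q + s5 = 9
  p, q, s1, s2, s3, s4, s5 ≥ 0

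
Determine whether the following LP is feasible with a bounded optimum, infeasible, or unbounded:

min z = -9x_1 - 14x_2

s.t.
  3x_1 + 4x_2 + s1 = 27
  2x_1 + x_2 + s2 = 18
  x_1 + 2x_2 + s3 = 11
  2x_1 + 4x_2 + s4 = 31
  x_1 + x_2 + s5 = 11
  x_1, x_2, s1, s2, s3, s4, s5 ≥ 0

Feasible with a bounded optimal solution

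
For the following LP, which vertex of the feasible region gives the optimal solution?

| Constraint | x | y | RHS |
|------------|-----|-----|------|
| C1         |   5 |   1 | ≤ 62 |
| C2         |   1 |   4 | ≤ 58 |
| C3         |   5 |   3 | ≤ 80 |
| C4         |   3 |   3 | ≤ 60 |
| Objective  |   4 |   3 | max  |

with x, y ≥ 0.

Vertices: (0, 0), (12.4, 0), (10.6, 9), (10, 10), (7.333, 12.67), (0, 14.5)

Evaluate the objective at each vertex of the feasible region:
  z(0, 0) = 0
  z(12.4, 0) = 49.6
  z(10.6, 9) = 69.4
  z(10, 10) = 70  ←
  z(7.333, 12.67) = 67.33
  z(0, 14.5) = 43.5
The maximum is at x = 10, y = 10.

(10, 10)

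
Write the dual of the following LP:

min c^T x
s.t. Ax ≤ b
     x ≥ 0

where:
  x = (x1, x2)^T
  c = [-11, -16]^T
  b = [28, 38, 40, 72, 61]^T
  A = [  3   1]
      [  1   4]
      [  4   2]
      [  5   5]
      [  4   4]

Primal min cᵀx s.t. Ax ≤ b, x ≥ 0  →  Dual max −bᵀy s.t. Aᵀy ≥ −c, y ≥ 0.

Maximize: z = -28y1 - 38y2 - 40y3 - 72y4 - 61y5

Subject to:
  3y1 + y2 + 4y3 + 5y4 + 4y5 ≥ 11
  y1 + 4y2 + 2y3 + 5y4 + 4y5 ≥ 16
  y1, y2, y3, y4, y5 ≥ 0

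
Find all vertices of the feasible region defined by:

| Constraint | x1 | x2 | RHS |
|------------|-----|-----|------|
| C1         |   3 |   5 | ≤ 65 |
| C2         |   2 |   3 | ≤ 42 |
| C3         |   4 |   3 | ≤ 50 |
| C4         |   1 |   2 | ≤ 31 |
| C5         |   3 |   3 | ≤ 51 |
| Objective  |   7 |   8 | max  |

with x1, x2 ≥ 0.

(0, 0), (12.5, 0), (5, 10), (0, 13)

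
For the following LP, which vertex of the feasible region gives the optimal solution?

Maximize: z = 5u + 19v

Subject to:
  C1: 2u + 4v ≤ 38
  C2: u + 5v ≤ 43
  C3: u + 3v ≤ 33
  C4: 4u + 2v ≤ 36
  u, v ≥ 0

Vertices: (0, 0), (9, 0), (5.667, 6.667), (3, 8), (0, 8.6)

Evaluate the objective at each vertex of the feasible region:
  z(0, 0) = 0
  z(9, 0) = 45
  z(5.667, 6.667) = 155
  z(3, 8) = 167  ←
  z(0, 8.6) = 163.4
The maximum is at u = 3, v = 8.

(3, 8)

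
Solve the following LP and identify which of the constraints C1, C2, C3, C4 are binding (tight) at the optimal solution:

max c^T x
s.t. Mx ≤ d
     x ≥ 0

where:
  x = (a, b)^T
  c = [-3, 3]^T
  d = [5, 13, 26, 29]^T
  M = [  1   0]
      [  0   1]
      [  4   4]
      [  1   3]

At a = 0, b = 6.5, compute slack b - a·x for each constraint:
  C1: 5 − 0 = 5  (slack)
  C2: 13 − 6.5 = 6.5  (slack)
  C3: 26 − 26 = 0  (binding)
  C4: 29 − 19.5 = 9.5  (slack)

Optimal: a = 0, b = 6.5
Binding: C3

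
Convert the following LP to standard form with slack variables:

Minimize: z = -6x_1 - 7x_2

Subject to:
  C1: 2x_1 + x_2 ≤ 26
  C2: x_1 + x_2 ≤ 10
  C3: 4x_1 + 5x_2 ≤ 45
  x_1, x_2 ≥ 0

min z = -6x_1 - 7x_2

s.t.
  2x_1 + x_2 + s1 = 26
  x_1 + x_2 + s2 = 10
  4x_1 + 5x_2 + s3 = 45
  x_1, x_2, s1, s2, s3 ≥ 0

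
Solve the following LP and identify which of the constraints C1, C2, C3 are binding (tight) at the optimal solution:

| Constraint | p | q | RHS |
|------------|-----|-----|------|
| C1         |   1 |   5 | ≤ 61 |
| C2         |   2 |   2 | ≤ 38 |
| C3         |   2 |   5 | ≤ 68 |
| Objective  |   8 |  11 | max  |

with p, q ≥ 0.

At p = 9, q = 10, compute slack b - a·x for each constraint:
  C1: 61 − 59 = 2  (slack)
  C2: 38 − 38 = 0  (binding)
  C3: 68 − 68 = 0  (binding)

Optimal: p = 9, q = 10
Binding: C2, C3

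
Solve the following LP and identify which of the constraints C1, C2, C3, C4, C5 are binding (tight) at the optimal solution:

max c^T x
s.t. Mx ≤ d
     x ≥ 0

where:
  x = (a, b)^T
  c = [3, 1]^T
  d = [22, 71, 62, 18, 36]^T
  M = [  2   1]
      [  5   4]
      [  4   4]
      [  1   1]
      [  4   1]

At a = 7, b = 8, compute slack b - a·x for each constraint:
  C1: 22 − 22 = 0  (binding)
  C2: 71 − 67 = 4  (slack)
  C3: 62 − 60 = 2  (slack)
  C4: 18 − 15 = 3  (slack)
  C5: 36 − 36 = 0  (binding)

Optimal: a = 7, b = 8
Binding: C1, C5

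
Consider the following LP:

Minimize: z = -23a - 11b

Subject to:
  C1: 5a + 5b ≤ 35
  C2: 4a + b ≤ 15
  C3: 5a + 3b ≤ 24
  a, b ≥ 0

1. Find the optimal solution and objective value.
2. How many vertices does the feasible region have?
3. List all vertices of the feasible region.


1. a = 3, b = 3, z = -102
2. 5
3. (0, 0), (3.75, 0), (3, 3), (1.5, 5.5), (0, 7)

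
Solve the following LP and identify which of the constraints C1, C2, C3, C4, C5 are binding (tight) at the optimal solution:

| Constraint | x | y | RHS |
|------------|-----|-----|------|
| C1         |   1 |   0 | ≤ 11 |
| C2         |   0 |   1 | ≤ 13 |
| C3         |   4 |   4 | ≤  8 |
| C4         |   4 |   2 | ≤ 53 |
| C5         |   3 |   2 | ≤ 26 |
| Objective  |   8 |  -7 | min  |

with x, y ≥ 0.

At x = 0, y = 2, compute slack b - a·x for each constraint:
  C1: 11 − 0 = 11  (slack)
  C2: 13 − 2 = 11  (slack)
  C3: 8 − 8 = 0  (binding)
  C4: 53 − 4 = 49  (slack)
  C5: 26 − 4 = 22  (slack)

Optimal: x = 0, y = 2
Binding: C3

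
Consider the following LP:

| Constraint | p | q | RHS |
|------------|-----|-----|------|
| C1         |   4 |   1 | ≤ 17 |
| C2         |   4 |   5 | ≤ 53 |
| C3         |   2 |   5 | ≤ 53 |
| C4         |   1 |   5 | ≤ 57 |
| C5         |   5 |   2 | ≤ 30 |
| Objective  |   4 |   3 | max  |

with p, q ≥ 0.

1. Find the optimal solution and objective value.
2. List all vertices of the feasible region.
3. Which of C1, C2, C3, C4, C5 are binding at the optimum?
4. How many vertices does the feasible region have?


1. p = 2, q = 9, z = 35
2. (0, 0), (4.25, 0), (2, 9), (0, 10.6)
3. C1, C2
4. 4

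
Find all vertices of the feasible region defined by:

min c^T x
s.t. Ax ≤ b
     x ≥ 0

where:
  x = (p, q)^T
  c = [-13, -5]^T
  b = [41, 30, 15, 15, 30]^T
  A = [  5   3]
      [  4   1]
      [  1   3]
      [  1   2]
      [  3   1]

(0, 0), (7.5, 0), (7, 2), (6.5, 2.833), (0, 5)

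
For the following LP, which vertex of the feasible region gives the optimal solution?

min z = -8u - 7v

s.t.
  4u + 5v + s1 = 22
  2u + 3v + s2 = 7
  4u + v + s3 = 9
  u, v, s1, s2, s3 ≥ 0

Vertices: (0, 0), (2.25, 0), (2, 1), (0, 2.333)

Evaluate the objective at each vertex of the feasible region:
  z(0, 0) = 0
  z(2.25, 0) = -18
  z(2, 1) = -23  ←
  z(0, 2.333) = -16.33
The minimum is at u = 2, v = 1.

(2, 1)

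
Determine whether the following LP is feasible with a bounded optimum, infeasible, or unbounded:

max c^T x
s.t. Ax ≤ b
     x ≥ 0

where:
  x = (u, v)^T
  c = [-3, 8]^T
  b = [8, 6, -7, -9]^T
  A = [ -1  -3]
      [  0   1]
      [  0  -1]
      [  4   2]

Infeasible (no feasible solution exists)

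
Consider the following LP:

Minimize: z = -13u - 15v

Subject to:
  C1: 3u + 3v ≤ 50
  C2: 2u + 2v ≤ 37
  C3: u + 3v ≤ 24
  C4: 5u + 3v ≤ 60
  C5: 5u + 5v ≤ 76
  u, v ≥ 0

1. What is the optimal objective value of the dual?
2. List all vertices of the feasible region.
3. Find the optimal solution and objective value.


1. -192
2. (0, 0), (12, 0), (9, 5), (0, 8)
3. u = 9, v = 5, z = -192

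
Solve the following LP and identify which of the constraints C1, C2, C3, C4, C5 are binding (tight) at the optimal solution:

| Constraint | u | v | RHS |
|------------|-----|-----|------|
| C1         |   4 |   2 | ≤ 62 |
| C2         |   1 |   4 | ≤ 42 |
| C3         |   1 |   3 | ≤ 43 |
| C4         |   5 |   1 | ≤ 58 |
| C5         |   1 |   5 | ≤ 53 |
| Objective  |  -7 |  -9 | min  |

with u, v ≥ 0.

At u = 10, v = 8, compute slack b - a·x for each constraint:
  C1: 62 − 56 = 6  (slack)
  C2: 42 − 42 = 0  (binding)
  C3: 43 − 34 = 9  (slack)
  C4: 58 − 58 = 0  (binding)
  C5: 53 − 50 = 3  (slack)

Optimal: u = 10, v = 8
Binding: C2, C4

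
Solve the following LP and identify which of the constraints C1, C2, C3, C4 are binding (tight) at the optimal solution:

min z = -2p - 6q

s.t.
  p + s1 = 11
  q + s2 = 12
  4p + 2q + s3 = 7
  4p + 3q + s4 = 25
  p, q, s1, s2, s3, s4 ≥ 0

At p = 0, q = 3.5, compute slack b - a·x for each constraint:
  C1: 11 − 0 = 11  (slack)
  C2: 12 − 3.5 = 8.5  (slack)
  C3: 7 − 7 = 0  (binding)
  C4: 25 − 10.5 = 14.5  (slack)

Optimal: p = 0, q = 3.5
Binding: C3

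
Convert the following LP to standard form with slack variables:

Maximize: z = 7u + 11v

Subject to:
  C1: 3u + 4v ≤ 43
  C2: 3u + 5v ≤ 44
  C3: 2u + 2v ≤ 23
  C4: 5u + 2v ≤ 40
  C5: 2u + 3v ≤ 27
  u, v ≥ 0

max z = 7u + 11v

s.t.
  3u + 4v + s1 = 43
  3u + 5v + s2 = 44
  2u + 2v + s3 = 23
  5u + 2v + s4 = 40
  2u + 3v + s5 = 27
  u, v, s1, s2, s3, s4, s5 ≥ 0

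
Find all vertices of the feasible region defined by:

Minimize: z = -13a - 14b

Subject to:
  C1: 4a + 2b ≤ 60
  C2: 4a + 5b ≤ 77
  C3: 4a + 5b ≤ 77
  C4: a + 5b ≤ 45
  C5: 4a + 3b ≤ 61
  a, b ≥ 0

(0, 0), (15, 0), (14.5, 1), (10, 7), (0, 9)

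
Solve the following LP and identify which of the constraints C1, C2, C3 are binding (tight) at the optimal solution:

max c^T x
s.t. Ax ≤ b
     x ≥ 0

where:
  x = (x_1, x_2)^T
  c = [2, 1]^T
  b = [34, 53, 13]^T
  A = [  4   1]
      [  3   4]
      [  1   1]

At x_1 = 7, x_2 = 6, compute slack b - a·x for each constraint:
  C1: 34 − 34 = 0  (binding)
  C2: 53 − 45 = 8  (slack)
  C3: 13 − 13 = 0  (binding)

Optimal: x_1 = 7, x_2 = 6
Binding: C1, C3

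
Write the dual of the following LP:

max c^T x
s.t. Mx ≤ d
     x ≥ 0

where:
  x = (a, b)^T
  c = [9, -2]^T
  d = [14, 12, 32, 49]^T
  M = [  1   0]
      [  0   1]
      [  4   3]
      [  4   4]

Primal max cᵀx s.t. Ax ≤ b, x ≥ 0  →  Dual min bᵀy s.t. Aᵀy ≥ c, y ≥ 0.

Minimize: z = 14y1 + 12y2 + 32y3 + 49y4

Subject to:
  y1 + 4y3 + 4y4 ≥ 9
  y2 + 3y3 + 4y4 ≥ -2
  y1, y2, y3, y4 ≥ 0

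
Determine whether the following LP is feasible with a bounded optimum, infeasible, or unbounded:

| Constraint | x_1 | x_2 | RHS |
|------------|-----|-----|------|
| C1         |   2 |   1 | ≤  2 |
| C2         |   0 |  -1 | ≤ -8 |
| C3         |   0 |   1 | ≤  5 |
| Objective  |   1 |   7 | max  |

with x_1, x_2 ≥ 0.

Infeasible (no feasible solution exists)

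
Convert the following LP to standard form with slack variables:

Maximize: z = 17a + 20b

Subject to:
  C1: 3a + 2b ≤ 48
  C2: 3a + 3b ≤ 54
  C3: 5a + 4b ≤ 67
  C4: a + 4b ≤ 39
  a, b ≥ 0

max z = 17a + 20b

s.t.
  3a + 2b + s1 = 48
  3a + 3b + s2 = 54
  5a + 4b + s3 = 67
  a + 4b + s4 = 39
  a, b, s1, s2, s3, s4 ≥ 0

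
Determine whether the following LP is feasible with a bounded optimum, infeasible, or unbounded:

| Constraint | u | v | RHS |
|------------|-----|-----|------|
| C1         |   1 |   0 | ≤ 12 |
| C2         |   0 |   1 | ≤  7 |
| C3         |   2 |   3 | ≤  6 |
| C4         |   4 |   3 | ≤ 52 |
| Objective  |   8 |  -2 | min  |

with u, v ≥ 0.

Feasible with a bounded optimal solution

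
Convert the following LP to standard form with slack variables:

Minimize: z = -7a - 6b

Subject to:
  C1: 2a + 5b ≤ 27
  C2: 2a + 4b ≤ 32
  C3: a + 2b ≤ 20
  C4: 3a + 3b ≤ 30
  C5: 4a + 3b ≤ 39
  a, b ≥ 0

min z = -7a - 6b

s.t.
  2a + 5b + s1 = 27
  2a + 4b + s2 = 32
  a + 2b + s3 = 20
  3a + 3b + s4 = 30
  4a + 3b + s5 = 39
  a, b, s1, s2, s3, s4, s5 ≥ 0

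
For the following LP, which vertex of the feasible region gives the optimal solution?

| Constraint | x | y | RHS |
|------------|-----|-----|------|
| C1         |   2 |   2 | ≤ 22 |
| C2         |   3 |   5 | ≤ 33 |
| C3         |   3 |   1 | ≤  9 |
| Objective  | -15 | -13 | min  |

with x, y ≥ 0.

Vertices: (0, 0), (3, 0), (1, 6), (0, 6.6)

Evaluate the objective at each vertex of the feasible region:
  z(0, 0) = 0
  z(3, 0) = -45
  z(1, 6) = -93  ←
  z(0, 6.6) = -85.8
The minimum is at x = 1, y = 6.

(1, 6)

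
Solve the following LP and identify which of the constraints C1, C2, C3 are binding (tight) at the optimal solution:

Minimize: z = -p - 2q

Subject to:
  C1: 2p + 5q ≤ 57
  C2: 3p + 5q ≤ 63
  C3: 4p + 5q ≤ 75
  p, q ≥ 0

At p = 6, q = 9, compute slack b - a·x for each constraint:
  C1: 57 − 57 = 0  (binding)
  C2: 63 − 63 = 0  (binding)
  C3: 75 − 69 = 6  (slack)

Optimal: p = 6, q = 9
Binding: C1, C2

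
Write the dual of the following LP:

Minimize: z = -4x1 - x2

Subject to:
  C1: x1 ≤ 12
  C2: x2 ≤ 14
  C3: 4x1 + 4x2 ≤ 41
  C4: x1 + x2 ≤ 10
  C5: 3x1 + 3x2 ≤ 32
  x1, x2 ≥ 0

Primal min cᵀx s.t. Ax ≤ b, x ≥ 0  →  Dual max −bᵀy s.t. Aᵀy ≥ −c, y ≥ 0.

Maximize: z = -12y1 - 14y2 - 41y3 - 10y4 - 32y5

Subject to:
  y1 + 4y3 + y4 + 3y5 ≥ 4
  y2 + 4y3 + y4 + 3y5 ≥ 1
  y1, y2, y3, y4, y5 ≥ 0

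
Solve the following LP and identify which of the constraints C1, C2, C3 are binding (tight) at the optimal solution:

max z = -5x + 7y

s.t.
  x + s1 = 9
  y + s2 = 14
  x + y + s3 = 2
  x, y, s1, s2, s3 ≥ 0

At x = 0, y = 2, compute slack b - a·x for each constraint:
  C1: 9 − 0 = 9  (slack)
  C2: 14 − 2 = 12  (slack)
  C3: 2 − 2 = 0  (binding)

Optimal: x = 0, y = 2
Binding: C3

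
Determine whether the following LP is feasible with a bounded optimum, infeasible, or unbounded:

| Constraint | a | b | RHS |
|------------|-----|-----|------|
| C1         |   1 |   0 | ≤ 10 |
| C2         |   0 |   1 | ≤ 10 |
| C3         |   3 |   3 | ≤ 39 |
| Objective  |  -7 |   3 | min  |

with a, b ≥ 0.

Feasible with a bounded optimal solution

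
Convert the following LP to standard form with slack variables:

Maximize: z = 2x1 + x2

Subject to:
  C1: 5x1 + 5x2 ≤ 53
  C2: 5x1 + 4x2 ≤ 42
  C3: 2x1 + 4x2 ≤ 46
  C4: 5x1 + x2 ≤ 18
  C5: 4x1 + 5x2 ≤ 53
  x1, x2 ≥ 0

max z = 2x1 + x2

s.t.
  5x1 + 5x2 + s1 = 53
  5x1 + 4x2 + s2 = 42
  2x1 + 4x2 + s3 = 46
  5x1 + x2 + s4 = 18
  4x1 + 5x2 + s5 = 53
  x1, x2, s1, s2, s3, s4, s5 ≥ 0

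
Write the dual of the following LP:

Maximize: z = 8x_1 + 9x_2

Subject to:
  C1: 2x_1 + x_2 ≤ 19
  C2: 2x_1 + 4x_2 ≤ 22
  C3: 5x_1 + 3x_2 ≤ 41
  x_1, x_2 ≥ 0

Primal max cᵀx s.t. Ax ≤ b, x ≥ 0  →  Dual min bᵀy s.t. Aᵀy ≥ c, y ≥ 0.

Minimize: z = 19y1 + 22y2 + 41y3

Subject to:
  2y1 + 2y2 + 5y3 ≥ 8
  y1 + 4y2 + 3y3 ≥ 9
  y1, y2, y3 ≥ 0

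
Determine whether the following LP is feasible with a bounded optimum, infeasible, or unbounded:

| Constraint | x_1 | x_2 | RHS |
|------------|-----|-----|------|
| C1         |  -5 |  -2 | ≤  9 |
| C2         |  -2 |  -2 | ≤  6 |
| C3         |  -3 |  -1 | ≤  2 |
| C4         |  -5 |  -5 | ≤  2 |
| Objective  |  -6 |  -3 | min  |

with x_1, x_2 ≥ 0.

Unbounded (objective can decrease without bound)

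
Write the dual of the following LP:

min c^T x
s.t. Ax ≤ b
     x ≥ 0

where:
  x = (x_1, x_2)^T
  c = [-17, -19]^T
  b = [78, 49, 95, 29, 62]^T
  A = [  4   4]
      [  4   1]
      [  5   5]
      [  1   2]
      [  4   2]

Primal min cᵀx s.t. Ax ≤ b, x ≥ 0  →  Dual max −bᵀy s.t. Aᵀy ≥ −c, y ≥ 0.

Maximize: z = -78y1 - 49y2 - 95y3 - 29y4 - 62y5

Subject to:
  4y1 + 4y2 + 5y3 + y4 + 4y5 ≥ 17
  4y1 + y2 + 5y3 + 2y4 + 2y5 ≥ 19
  y1, y2, y3, y4, y5 ≥ 0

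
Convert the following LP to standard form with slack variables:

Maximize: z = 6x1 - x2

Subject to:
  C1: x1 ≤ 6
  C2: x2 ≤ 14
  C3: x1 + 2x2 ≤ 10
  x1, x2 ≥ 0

max z = 6x1 - x2

s.t.
  x1 + s1 = 6
  x2 + s2 = 14
  x1 + 2x2 + s3 = 10
  x1, x2, s1, s2, s3 ≥ 0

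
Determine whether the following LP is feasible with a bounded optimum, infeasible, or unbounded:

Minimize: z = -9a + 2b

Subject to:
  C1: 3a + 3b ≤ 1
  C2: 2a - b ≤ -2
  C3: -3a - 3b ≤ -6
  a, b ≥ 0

Infeasible (no feasible solution exists)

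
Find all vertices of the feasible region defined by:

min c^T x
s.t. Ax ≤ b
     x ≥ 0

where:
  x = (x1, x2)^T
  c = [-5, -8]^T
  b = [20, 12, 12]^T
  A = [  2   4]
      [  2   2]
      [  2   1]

(0, 0), (6, 0), (2, 4), (0, 5)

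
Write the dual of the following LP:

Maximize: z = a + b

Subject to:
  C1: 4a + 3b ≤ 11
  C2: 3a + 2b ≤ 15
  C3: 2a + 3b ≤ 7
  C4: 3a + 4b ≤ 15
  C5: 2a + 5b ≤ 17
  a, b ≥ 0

Primal max cᵀx s.t. Ax ≤ b, x ≥ 0  →  Dual min bᵀy s.t. Aᵀy ≥ c, y ≥ 0.

Minimize: z = 11y1 + 15y2 + 7y3 + 15y4 + 17y5

Subject to:
  4y1 + 3y2 + 2y3 + 3y4 + 2y5 ≥ 1
  3y1 + 2y2 + 3y3 + 4y4 + 5y5 ≥ 1
  y1, y2, y3, y4, y5 ≥ 0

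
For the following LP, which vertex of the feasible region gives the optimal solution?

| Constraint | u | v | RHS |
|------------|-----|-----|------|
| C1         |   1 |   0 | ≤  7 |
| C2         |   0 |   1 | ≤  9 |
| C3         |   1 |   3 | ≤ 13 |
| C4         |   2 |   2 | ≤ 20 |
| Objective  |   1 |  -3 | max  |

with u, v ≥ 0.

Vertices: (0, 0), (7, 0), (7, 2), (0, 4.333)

Evaluate the objective at each vertex of the feasible region:
  z(0, 0) = 0
  z(7, 0) = 7  ←
  z(7, 2) = 1
  z(0, 4.333) = -13
The maximum is at u = 7, v = 0.

(7, 0)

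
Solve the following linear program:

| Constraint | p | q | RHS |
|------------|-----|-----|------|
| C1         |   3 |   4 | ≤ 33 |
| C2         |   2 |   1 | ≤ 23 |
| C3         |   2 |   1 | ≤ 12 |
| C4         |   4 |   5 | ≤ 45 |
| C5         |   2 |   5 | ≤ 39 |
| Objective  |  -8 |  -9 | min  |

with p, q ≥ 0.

Evaluate the objective at each vertex of the feasible region:
  z(0, 0) = 0
  z(6, 0) = -48
  z(3, 6) = -78  ←
  z(1.286, 7.286) = -75.86
  z(0, 7.8) = -70.2
The minimum is at p = 3, q = 6.

p = 3, q = 6, z = -78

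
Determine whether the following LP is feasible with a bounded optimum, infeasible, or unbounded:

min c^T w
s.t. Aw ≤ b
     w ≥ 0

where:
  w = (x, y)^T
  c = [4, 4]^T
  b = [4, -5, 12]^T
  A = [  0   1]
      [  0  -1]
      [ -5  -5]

Infeasible (no feasible solution exists)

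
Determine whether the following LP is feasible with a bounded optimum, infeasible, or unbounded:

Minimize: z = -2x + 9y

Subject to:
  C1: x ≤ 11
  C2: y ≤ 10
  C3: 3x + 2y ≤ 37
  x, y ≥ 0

Feasible with a bounded optimal solution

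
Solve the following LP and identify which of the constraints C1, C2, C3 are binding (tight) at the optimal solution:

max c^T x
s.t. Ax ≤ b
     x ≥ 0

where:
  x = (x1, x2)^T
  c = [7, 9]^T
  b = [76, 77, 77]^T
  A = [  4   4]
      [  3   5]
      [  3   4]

At x1 = 9, x2 = 10, compute slack b - a·x for each constraint:
  C1: 76 − 76 = 0  (binding)
  C2: 77 − 77 = 0  (binding)
  C3: 77 − 67 = 10  (slack)

Optimal: x1 = 9, x2 = 10
Binding: C1, C2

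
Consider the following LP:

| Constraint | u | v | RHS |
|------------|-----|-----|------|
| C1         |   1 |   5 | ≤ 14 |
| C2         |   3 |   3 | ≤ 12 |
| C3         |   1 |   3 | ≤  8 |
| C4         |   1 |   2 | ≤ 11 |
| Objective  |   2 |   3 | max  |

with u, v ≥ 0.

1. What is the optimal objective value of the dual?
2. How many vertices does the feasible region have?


1. 10
2. 4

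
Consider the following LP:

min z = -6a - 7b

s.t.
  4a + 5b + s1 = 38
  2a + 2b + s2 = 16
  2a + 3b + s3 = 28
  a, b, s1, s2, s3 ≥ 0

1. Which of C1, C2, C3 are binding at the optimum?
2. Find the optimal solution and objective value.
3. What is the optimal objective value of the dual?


1. C1, C2
2. a = 2, b = 6, z = -54
3. -54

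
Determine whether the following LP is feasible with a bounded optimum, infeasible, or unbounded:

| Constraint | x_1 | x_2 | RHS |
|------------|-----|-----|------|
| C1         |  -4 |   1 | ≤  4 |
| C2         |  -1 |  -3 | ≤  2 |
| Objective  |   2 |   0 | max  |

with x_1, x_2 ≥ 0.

Unbounded (objective can increase without bound)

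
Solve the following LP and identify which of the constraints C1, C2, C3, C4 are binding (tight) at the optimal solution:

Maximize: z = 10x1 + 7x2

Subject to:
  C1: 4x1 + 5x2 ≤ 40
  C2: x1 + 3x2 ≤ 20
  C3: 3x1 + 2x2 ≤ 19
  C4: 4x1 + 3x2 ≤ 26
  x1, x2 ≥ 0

At x1 = 5, x2 = 2, compute slack b - a·x for each constraint:
  C1: 40 − 30 = 10  (slack)
  C2: 20 − 11 = 9  (slack)
  C3: 19 − 19 = 0  (binding)
  C4: 26 − 26 = 0  (binding)

Optimal: x1 = 5, x2 = 2
Binding: C3, C4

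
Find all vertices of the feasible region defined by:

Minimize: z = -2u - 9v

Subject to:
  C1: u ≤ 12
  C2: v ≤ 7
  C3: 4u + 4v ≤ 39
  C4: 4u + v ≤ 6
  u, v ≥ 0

(0, 0), (1.5, 0), (0, 6)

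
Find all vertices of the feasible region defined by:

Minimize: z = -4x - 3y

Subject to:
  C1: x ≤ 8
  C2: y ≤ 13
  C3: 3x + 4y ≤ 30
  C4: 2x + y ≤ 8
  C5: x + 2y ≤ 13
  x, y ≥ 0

(0, 0), (4, 0), (1, 6), (0, 6.5)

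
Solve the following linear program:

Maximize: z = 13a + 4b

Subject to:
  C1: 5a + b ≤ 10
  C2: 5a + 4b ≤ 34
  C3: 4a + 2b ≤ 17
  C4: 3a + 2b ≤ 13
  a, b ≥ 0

Evaluate the objective at each vertex of the feasible region:
  z(0, 0) = 0
  z(2, 0) = 26
  z(1, 5) = 33  ←
  z(0, 6.5) = 26
The maximum is at a = 1, b = 5.

a = 1, b = 5, z = 33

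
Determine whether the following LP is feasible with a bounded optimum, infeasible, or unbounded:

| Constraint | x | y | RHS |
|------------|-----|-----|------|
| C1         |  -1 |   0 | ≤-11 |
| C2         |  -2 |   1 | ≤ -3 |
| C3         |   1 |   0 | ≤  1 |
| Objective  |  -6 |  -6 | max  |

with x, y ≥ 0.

Infeasible (no feasible solution exists)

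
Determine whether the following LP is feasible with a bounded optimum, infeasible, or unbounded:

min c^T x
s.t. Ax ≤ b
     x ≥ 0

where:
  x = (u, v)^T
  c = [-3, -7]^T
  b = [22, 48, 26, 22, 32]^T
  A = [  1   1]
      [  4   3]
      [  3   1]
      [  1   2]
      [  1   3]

Feasible with a bounded optimal solution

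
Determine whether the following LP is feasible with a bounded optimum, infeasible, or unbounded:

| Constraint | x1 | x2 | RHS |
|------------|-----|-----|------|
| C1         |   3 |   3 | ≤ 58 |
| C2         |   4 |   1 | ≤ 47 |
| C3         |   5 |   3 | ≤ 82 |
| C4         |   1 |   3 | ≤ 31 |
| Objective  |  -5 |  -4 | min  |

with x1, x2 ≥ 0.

Feasible with a bounded optimal solution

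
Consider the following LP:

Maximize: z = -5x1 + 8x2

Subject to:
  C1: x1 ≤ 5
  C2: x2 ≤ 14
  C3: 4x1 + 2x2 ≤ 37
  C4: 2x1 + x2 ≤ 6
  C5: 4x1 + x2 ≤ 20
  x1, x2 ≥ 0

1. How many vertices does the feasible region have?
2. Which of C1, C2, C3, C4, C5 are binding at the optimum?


1. 3
2. C4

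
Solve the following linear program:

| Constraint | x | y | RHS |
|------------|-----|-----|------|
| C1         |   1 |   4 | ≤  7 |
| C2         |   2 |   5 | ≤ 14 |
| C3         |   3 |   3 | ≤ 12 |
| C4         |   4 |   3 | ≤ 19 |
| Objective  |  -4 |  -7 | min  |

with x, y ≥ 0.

Evaluate the objective at each vertex of the feasible region:
  z(0, 0) = 0
  z(4, 0) = -16
  z(3, 1) = -19  ←
  z(0, 1.75) = -12.25
The minimum is at x = 3, y = 1.

x = 3, y = 1, z = -19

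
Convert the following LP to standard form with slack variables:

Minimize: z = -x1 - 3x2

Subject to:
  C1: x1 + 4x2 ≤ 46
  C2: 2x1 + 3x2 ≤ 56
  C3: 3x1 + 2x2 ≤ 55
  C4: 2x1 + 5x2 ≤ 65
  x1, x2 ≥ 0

min z = -x1 - 3x2

s.t.
  x1 + 4x2 + s1 = 46
  2x1 + 3x2 + s2 = 56
  3x1 + 2x2 + s3 = 55
  2x1 + 5x2 + s4 = 65
  x1, x2, s1, s2, s3, s4 ≥ 0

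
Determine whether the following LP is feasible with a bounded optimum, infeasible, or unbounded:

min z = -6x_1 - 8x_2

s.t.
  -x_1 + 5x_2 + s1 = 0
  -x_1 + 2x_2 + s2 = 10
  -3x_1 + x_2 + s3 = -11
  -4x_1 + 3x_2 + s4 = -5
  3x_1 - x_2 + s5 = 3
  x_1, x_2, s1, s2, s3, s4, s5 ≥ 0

Infeasible (no feasible solution exists)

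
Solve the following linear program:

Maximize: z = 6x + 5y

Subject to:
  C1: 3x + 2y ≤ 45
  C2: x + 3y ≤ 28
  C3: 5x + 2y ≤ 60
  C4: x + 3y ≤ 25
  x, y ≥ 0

Evaluate the objective at each vertex of the feasible region:
  z(0, 0) = 0
  z(12, 0) = 72
  z(10, 5) = 85  ←
  z(0, 8.333) = 41.67
The maximum is at x = 10, y = 5.

x = 10, y = 5, z = 85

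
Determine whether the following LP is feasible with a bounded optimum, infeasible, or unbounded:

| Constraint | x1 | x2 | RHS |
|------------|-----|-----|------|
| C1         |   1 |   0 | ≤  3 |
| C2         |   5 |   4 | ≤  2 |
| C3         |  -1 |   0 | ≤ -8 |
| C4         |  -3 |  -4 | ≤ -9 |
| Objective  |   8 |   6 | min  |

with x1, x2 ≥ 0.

Infeasible (no feasible solution exists)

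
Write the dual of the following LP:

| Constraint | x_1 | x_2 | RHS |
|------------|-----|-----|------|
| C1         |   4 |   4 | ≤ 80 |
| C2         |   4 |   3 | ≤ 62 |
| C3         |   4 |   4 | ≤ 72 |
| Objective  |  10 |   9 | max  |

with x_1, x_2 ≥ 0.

Primal max cᵀx s.t. Ax ≤ b, x ≥ 0  →  Dual min bᵀy s.t. Aᵀy ≥ c, y ≥ 0.

Minimize: z = 80y1 + 62y2 + 72y3

Subject to:
  4y1 + 4y2 + 4y3 ≥ 10
  4y1 + 3y2 + 4y3 ≥ 9
  y1, y2, y3 ≥ 0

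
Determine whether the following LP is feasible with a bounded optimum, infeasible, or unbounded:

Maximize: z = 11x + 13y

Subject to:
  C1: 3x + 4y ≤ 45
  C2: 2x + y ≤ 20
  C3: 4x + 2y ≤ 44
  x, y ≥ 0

Feasible with a bounded optimal solution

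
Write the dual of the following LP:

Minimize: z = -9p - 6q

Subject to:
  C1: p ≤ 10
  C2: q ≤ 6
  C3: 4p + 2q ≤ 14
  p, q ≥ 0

Primal min cᵀx s.t. Ax ≤ b, x ≥ 0  →  Dual max −bᵀy s.t. Aᵀy ≥ −c, y ≥ 0.

Maximize: z = -10y1 - 6y2 - 14y3

Subject to:
  y1 + 4y3 ≥ 9
  y2 + 2y3 ≥ 6
  y1, y2, y3 ≥ 0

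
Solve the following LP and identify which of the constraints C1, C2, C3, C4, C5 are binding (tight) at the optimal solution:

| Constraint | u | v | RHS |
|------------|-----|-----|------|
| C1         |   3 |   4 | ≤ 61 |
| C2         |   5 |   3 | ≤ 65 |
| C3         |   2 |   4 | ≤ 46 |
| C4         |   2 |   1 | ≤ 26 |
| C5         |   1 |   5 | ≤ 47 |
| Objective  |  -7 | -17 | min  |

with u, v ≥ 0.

At u = 7, v = 8, compute slack b - a·x for each constraint:
  C1: 61 − 53 = 8  (slack)
  C2: 65 − 59 = 6  (slack)
  C3: 46 − 46 = 0  (binding)
  C4: 26 − 22 = 4  (slack)
  C5: 47 − 47 = 0  (binding)

Optimal: u = 7, v = 8
Binding: C3, C5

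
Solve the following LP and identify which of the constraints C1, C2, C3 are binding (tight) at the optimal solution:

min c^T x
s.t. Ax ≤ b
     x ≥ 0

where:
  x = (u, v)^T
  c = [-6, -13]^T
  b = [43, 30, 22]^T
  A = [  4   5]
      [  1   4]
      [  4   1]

At u = 2, v = 7, compute slack b - a·x for each constraint:
  C1: 43 − 43 = 0  (binding)
  C2: 30 − 30 = 0  (binding)
  C3: 22 − 15 = 7  (slack)

Optimal: u = 2, v = 7
Binding: C1, C2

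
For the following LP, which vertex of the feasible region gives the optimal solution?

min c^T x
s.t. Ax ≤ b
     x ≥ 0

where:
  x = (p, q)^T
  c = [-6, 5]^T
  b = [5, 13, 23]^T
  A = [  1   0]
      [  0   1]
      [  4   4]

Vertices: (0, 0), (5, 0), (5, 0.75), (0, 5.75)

Evaluate the objective at each vertex of the feasible region:
  z(0, 0) = 0
  z(5, 0) = -30  ←
  z(5, 0.75) = -26.25
  z(0, 5.75) = 28.75
The minimum is at p = 5, q = 0.

(5, 0)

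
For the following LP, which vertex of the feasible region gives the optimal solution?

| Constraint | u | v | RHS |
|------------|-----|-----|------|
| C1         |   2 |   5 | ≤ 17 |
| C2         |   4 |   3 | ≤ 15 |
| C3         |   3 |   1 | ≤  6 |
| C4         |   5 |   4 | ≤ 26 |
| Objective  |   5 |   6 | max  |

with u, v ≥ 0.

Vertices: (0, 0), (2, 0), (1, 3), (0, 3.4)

Evaluate the objective at each vertex of the feasible region:
  z(0, 0) = 0
  z(2, 0) = 10
  z(1, 3) = 23  ←
  z(0, 3.4) = 20.4
The maximum is at u = 1, v = 3.

(1, 3)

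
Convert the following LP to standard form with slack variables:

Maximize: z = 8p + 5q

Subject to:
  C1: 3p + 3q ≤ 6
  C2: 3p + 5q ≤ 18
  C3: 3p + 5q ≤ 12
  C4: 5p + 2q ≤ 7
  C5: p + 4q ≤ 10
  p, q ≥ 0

max z = 8p + 5q

s.t.
  3p + 3q + s1 = 6
  3p + 5q + s2 = 18
  3p + 5q + s3 = 12
  5p + 2q + s4 = 7
  p + 4q + s5 = 10
  p, q, s1, s2, s3, s4, s5 ≥ 0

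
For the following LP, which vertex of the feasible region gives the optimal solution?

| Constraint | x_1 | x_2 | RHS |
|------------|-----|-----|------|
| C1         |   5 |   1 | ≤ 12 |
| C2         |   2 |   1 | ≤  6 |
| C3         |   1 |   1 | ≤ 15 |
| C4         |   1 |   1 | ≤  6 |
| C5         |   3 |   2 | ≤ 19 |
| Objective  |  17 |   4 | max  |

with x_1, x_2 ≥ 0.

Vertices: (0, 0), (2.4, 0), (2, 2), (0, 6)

Evaluate the objective at each vertex of the feasible region:
  z(0, 0) = 0
  z(2.4, 0) = 40.8
  z(2, 2) = 42  ←
  z(0, 6) = 24
The maximum is at x_1 = 2, x_2 = 2.

(2, 2)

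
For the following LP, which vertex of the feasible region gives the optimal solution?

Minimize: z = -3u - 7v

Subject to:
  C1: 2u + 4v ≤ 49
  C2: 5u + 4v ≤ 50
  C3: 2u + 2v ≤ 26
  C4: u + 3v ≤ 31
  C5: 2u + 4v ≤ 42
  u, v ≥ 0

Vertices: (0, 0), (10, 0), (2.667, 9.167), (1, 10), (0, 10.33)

Evaluate the objective at each vertex of the feasible region:
  z(0, 0) = 0
  z(10, 0) = -30
  z(2.667, 9.167) = -72.17
  z(1, 10) = -73  ←
  z(0, 10.33) = -72.33
The minimum is at u = 1, v = 10.

(1, 10)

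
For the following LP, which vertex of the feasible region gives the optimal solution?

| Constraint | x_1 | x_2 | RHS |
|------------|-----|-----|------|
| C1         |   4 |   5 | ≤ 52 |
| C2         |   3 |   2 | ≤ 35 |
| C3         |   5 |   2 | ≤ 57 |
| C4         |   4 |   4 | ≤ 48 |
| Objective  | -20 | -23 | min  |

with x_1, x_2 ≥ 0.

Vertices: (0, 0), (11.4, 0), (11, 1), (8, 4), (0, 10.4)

Evaluate the objective at each vertex of the feasible region:
  z(0, 0) = 0
  z(11.4, 0) = -228
  z(11, 1) = -243
  z(8, 4) = -252  ←
  z(0, 10.4) = -239.2
The minimum is at x_1 = 8, x_2 = 4.

(8, 4)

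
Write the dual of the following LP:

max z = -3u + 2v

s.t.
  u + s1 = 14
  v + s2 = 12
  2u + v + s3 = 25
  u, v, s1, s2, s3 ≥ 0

Primal max cᵀx s.t. Ax ≤ b, x ≥ 0  →  Dual min bᵀy s.t. Aᵀy ≥ c, y ≥ 0.

Minimize: z = 14y1 + 12y2 + 25y3

Subject to:
  y1 + 2y3 ≥ -3
  y2 + y3 ≥ 2
  y1, y2, y3 ≥ 0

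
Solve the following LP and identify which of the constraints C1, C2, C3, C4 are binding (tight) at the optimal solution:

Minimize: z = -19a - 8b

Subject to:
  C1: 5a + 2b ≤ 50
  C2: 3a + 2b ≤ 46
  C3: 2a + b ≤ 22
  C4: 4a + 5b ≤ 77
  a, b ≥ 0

At a = 6, b = 10, compute slack b - a·x for each constraint:
  C1: 50 − 50 = 0  (binding)
  C2: 46 − 38 = 8  (slack)
  C3: 22 − 22 = 0  (binding)
  C4: 77 − 74 = 3  (slack)

Optimal: a = 6, b = 10
Binding: C1, C3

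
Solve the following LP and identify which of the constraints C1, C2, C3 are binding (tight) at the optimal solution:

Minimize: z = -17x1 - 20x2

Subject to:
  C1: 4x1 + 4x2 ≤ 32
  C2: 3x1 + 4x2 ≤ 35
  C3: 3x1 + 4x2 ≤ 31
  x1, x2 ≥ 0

At x1 = 1, x2 = 7, compute slack b - a·x for each constraint:
  C1: 32 − 32 = 0  (binding)
  C2: 35 − 31 = 4  (slack)
  C3: 31 − 31 = 0  (binding)

Optimal: x1 = 1, x2 = 7
Binding: C1, C3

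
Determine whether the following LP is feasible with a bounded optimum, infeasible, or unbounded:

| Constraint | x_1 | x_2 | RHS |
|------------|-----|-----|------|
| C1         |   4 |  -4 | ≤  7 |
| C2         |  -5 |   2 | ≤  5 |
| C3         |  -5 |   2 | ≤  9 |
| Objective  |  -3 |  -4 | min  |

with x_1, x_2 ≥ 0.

Unbounded (objective can decrease without bound)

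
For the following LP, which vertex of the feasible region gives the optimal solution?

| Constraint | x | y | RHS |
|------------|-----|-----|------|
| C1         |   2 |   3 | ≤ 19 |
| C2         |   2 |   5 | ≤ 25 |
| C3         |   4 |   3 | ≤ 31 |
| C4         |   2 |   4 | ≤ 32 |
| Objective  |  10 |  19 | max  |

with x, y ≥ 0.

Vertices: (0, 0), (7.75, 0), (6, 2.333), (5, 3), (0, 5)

Evaluate the objective at each vertex of the feasible region:
  z(0, 0) = 0
  z(7.75, 0) = 77.5
  z(6, 2.333) = 104.3
  z(5, 3) = 107  ←
  z(0, 5) = 95
The maximum is at x = 5, y = 3.

(5, 3)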